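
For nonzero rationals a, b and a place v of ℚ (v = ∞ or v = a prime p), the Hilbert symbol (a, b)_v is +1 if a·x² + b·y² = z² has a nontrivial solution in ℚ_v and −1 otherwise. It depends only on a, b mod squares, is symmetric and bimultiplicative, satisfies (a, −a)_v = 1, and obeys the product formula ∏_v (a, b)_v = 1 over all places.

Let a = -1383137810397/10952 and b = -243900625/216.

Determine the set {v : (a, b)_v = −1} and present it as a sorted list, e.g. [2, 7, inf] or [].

[3, 19, 47, inf]

(a, b) ≡ (-874, -6486) mod (ℚ^×)²; places V = {2, 3, 5, 7, 19, 23, 37, 47, ∞}.
(a,b)_23: α=1, u≡1; β=1, v≡21 (mod 23); (1|23)=+1, (21|23)=-1; sign (−1)^1·+1^1·-1^1 = +1.
(a,b)_47: α=2, u≡39; β=1, v≡8 (mod 47); (39|47)=-1, (8|47)=+1; sign (−1)^0·-1^1·+1^2 = -1.
(a,b)_7: α=2, u≡1; β=0, v≡3 (mod 7); (1|7)=+1, (3|7)=-1; sign (−1)^0·+1^0·-1^2 = +1.
(a,b)_2: α=-3, β=-3; u≡3, v≡5 (mod 8); ε(u)ε(v)=1·0, αω(v)=-3·1, βω(u)=-3·1; sum ≡ 0  ⇒  +1.
(a,b)_3: α=4, u≡2; β=-3, v≡1 (mod 3); (2|3)=-1, (1|3)=+1; sign (−1)^0·-1^-3·+1^4 = -1.
(a,b)_19: α=3, u≡5; β=2, v≡13 (mod 19); (5|19)=+1, (13|19)=-1; sign (−1)^0·+1^2·-1^3 = -1.
(a,b)_∞: sgn(-874)=−, sgn(-6486)=−, so -1.
(a,b)_5: α=0, u≡4; β=4, v≡4 (mod 5); (4|5)=+1, (4|5)=+1; sign (−1)^0·+1^4·+1^0 = +1.
(a,b)_37: α=-2, u≡6; β=0, v≡11 (mod 37); (6|37)=-1, (11|37)=+1; sign (−1)^0·-1^0·+1^-2 = +1.
|Ram(-874, -6486)| = 4, even; anisotropic at {3, 19, 47, ∞}.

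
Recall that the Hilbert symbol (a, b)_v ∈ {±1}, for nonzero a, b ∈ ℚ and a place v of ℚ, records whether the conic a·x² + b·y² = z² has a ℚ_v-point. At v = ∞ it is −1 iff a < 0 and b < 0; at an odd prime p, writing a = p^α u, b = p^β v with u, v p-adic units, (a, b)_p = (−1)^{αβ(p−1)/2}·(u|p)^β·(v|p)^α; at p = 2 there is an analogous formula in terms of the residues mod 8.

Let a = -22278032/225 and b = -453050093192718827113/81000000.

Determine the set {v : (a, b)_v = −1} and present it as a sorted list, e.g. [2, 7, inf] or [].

(a, b) ≡ (-3857, -290377) mod (ℚ^×)²; places V = {2, 3, 5, 7, 11, 17, 19, 29, 31, ∞}.
(a,b)_17: α=0, u≡15; β=1, v≡16 (mod 17); (15|17)=+1, (16|17)=+1; sign (−1)^0·+1^1·+1^0 = +1.
(a,b)_5: α=-2, u≡2; β=-6, v≡3 (mod 5); (2|5)=-1, (3|5)=-1; sign (−1)^0·-1^-6·-1^-2 = +1.
(a,b)_31: α=0, u≡7; β=1, v≡30 (mod 31); (7|31)=+1, (30|31)=-1; sign (−1)^0·+1^1·-1^0 = +1.
(a,b)_∞: sgn(-3857)=−, sgn(-290377)=−, so -1.
(a,b)_3: α=-2, u≡1; β=-4, v≡2 (mod 3); (1|3)=+1, (2|3)=-1; sign (−1)^0·+1^-4·-1^-2 = +1.
(a,b)_7: α=1, u≡2; β=6, v≡4 (mod 7); (2|7)=+1, (4|7)=+1; sign (−1)^0·+1^6·+1^1 = +1.
(a,b)_19: α=3, u≡6; β=5, v≡18 (mod 19); (6|19)=+1, (18|19)=-1; sign (−1)^1·+1^5·-1^3 = +1.
(a,b)_2: α=4, β=-6; u≡7, v≡7 (mod 8); ε(u)ε(v)=1·1, αω(v)=4·0, βω(u)=-6·0; sum ≡ 1  ⇒  -1.
(a,b)_29: α=1, u≡8; β=3, v≡21 (mod 29); (8|29)=-1, (21|29)=-1; sign (−1)^0·-1^3·-1^1 = +1.
(a,b)_11: α=0, u≡3; β=2, v≡9 (mod 11); (3|11)=+1, (9|11)=+1; sign (−1)^0·+1^2·+1^0 = +1.
|Ram(-3857, -290377)| = 2, even; anisotropic at {2, ∞}.

[2, inf]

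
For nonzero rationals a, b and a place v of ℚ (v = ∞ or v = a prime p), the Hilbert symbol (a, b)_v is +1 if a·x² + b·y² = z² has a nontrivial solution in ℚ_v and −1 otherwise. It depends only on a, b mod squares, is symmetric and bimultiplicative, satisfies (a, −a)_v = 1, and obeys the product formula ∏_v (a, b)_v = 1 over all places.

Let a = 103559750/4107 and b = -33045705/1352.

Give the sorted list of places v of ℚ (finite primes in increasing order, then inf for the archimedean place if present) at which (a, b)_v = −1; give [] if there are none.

[3, 5, 7, 17]

Mod squares: a ≡ 3570, b ≡ -210. Check v ∈ {∞, 2, 3, 5, 7, 11, 13, 17, 37, 59}.
v=∞: 3570 > 0 and -210 < 0  ⇒  (a,b)_∞ = +1.
v=5: a=5^3·(≡4), b=5^1·(≡2) mod 5; (4|5)=+1, (2|5)=-1; (−1)^{3·1·2}·(+1)^1·(-1)^3 = -1.
v=13: a=13^0·(≡5), b=13^-2·(≡6) mod 13; (5|13)=-1, (6|13)=-1; (−1)^{0·-2·6}·(-1)^-2·(-1)^0 = +1.
v=2: v_2(a)=1, v_2(b)=-3; units ≡ 1, 7 (mod 8); ε·ε+αω+βω = 0·1+1·0+-3·0 ≡ 0  ⇒  (a,b)_2 = +1.
v=59: a=59^2·(≡43), b=59^0·(≡20) mod 59; (43|59)=-1, (20|59)=+1; (−1)^{2·0·29}·(-1)^0·(+1)^2 = +1.
v=3: a=3^-1·(≡2), b=3^3·(≡2) mod 3; (2|3)=-1, (2|3)=-1; (−1)^{-1·3·1}·(-1)^3·(-1)^-1 = -1.
v=7: a=7^1·(≡6), b=7^1·(≡6) mod 7; (6|7)=-1, (6|7)=-1; (−1)^{1·1·3}·(-1)^1·(-1)^1 = -1.
v=37: a=37^-2·(≡2), b=37^0·(≡33) mod 37; (2|37)=-1, (33|37)=+1; (−1)^{-2·0·18}·(-1)^0·(+1)^-2 = +1.
v=17: a=17^1·(≡14), b=17^2·(≡11) mod 17; (14|17)=-1, (11|17)=-1; (−1)^{1·2·8}·(-1)^2·(-1)^1 = -1.
v=11: a=11^0·(≡2), b=11^2·(≡8) mod 11; (2|11)=-1, (8|11)=-1; (−1)^{0·2·5}·(-1)^2·(-1)^0 = +1.
Ram(3570, -210) = {3, 5, 7, 17}; no ℚ_3-point on the conic.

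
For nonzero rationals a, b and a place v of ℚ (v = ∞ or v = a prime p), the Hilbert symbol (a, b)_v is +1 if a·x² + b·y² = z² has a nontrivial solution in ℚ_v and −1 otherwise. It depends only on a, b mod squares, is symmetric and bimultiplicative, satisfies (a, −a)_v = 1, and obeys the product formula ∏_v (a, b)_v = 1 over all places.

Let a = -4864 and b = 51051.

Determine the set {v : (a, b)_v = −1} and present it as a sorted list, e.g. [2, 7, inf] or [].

[3, 13]

Mod squares: a ≡ -19, b ≡ 51051. Check v ∈ {∞, 2, 3, 7, 11, 13, 17, 19}.
v=∞: -19 < 0 and 51051 > 0  ⇒  (a,b)_∞ = +1.
v=7: a=7^0·(≡1), b=7^1·(≡6) mod 7; (1|7)=+1, (6|7)=-1; (−1)^{0·1·3}·(+1)^1·(-1)^0 = +1.
v=3: a=3^0·(≡2), b=3^1·(≡1) mod 3; (2|3)=-1, (1|3)=+1; (−1)^{0·1·1}·(-1)^1·(+1)^0 = -1.
v=11: a=11^0·(≡9), b=11^1·(≡10) mod 11; (9|11)=+1, (10|11)=-1; (−1)^{0·1·5}·(+1)^1·(-1)^0 = +1.
v=2: v_2(a)=8, v_2(b)=0; units ≡ 5, 3 (mod 8); ε·ε+αω+βω = 0·1+8·1+0·1 ≡ 0  ⇒  (a,b)_2 = +1.
v=13: a=13^0·(≡11), b=13^1·(≡1) mod 13; (11|13)=-1, (1|13)=+1; (−1)^{0·1·6}·(-1)^1·(+1)^0 = -1.
v=19: a=19^1·(≡10), b=19^0·(≡17) mod 19; (10|19)=-1, (17|19)=+1; (−1)^{1·0·9}·(-1)^0·(+1)^1 = +1.
v=17: a=17^0·(≡15), b=17^1·(≡11) mod 17; (15|17)=+1, (11|17)=-1; (−1)^{0·1·8}·(+1)^1·(-1)^0 = +1.
|Ram(-19, 51051)| = 2, even; anisotropic at {3, 13}.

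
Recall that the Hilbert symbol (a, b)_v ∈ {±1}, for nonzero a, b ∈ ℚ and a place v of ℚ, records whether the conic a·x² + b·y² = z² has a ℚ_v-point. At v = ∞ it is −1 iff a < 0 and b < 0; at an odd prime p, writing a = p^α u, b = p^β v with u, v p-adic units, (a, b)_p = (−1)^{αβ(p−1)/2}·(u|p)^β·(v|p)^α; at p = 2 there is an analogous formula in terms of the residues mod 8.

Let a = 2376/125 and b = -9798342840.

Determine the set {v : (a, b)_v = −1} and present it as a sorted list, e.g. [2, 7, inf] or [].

[2, 5]

(a, b) ≡ (330, -110) mod (ℚ^×)²; places V = {2, 3, 5, 11, 13, ∞}.
(a,b)_3: α=3, u≡2; β=2, v≡1 (mod 3); (2|3)=-1, (1|3)=+1; sign (−1)^0·-1^2·+1^3 = +1.
(a,b)_∞: sgn(330)=+, sgn(-110)=−, so +1.
(a,b)_2: α=3, β=3; u≡5, v≡1 (mod 8); ε(u)ε(v)=0·0, αω(v)=3·0, βω(u)=3·1; sum ≡ 1  ⇒  -1.
(a,b)_13: α=0, u≡11; β=2, v≡2 (mod 13); (11|13)=-1, (2|13)=-1; sign (−1)^0·-1^2·-1^0 = +1.
(a,b)_11: α=1, u≡10; β=5, v≡1 (mod 11); (10|11)=-1, (1|11)=+1; sign (−1)^1·-1^5·+1^1 = +1.
(a,b)_5: α=-3, u≡1; β=1, v≡2 (mod 5); (1|5)=+1, (2|5)=-1; sign (−1)^0·+1^1·-1^-3 = -1.
Ram(330, -110) = {2, 5}; no ℚ_2-point on the conic.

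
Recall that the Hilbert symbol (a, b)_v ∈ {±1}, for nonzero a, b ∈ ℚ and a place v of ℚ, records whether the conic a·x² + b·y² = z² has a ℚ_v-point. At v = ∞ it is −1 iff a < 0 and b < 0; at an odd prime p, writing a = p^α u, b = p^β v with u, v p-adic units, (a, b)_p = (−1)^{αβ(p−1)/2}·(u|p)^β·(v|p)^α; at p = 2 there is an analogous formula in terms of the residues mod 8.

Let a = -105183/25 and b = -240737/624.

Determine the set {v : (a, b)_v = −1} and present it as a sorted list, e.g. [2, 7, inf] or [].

Mod squares: a ≡ -11687, b ≡ -663. Check v ∈ {∞, 2, 3, 5, 7, 13, 17, 29, 31}.
v=31: a=31^1·(≡23), b=31^0·(≡10) mod 31; (23|31)=-1, (10|31)=+1; (−1)^{1·0·15}·(-1)^0·(+1)^1 = +1.
v=7: a=7^0·(≡5), b=7^2·(≡1) mod 7; (5|7)=-1, (1|7)=+1; (−1)^{0·2·3}·(-1)^2·(+1)^0 = +1.
v=3: a=3^2·(≡1), b=3^-1·(≡1) mod 3; (1|3)=+1, (1|3)=+1; (−1)^{2·-1·1}·(+1)^-1·(+1)^2 = +1.
v=29: a=29^1·(≡15), b=29^0·(≡13) mod 29; (15|29)=-1, (13|29)=+1; (−1)^{1·0·14}·(-1)^0·(+1)^1 = +1.
v=13: a=13^1·(≡5), b=13^-1·(≡4) mod 13; (5|13)=-1, (4|13)=+1; (−1)^{1·-1·6}·(-1)^-1·(+1)^1 = -1.
v=5: a=5^-2·(≡2), b=5^0·(≡2) mod 5; (2|5)=-1, (2|5)=-1; (−1)^{-2·0·2}·(-1)^0·(-1)^-2 = +1.
v=2: v_2(a)=0, v_2(b)=-4; units ≡ 1, 1 (mod 8); ε·ε+αω+βω = 0·0+0·0+-4·0 ≡ 0  ⇒  (a,b)_2 = +1.
v=17: a=17^0·(≡8), b=17^3·(≡3) mod 17; (8|17)=+1, (3|17)=-1; (−1)^{0·3·8}·(+1)^3·(-1)^0 = +1.
v=∞: -11687 < 0 and -663 < 0  ⇒  (a,b)_∞ = -1.
Ram(-11687, -663) = {13, ∞}; no ℚ_13-point on the conic.

[13, inf]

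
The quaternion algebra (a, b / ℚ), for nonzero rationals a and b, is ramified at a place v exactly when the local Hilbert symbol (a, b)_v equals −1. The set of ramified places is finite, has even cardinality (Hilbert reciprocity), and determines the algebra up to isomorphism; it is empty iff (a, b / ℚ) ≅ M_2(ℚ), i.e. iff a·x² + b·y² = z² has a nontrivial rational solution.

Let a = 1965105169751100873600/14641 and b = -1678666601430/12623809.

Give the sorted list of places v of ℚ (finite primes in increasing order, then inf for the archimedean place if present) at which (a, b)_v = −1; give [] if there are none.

[2, 3, 13, 23]

(a, b) ≡ (55614, -278070) mod (ℚ^×)²; places V = {2, 3, 5, 7, 11, 13, 17, 19, 23, 31, ∞}.
(a,b)_31: α=3, u≡17; β=1, v≡2 (mod 31); (17|31)=-1, (2|31)=+1; sign (−1)^1·-1^1·+1^3 = +1.
(a,b)_11: α=-4, u≡5; β=-2, v≡10 (mod 11); (5|11)=+1, (10|11)=-1; sign (−1)^0·+1^-2·-1^-4 = +1.
(a,b)_13: α=7, u≡12; β=3, v≡5 (mod 13); (12|13)=+1, (5|13)=-1; sign (−1)^0·+1^3·-1^7 = -1.
(a,b)_5: α=2, u≡4; β=1, v≡1 (mod 5); (4|5)=+1, (1|5)=+1; sign (−1)^0·+1^1·+1^2 = +1.
(a,b)_17: α=0, u≡11; β=-2, v≡9 (mod 17); (11|17)=-1, (9|17)=+1; sign (−1)^0·-1^-2·+1^0 = +1.
(a,b)_23: α=3, u≡18; β=1, v≡6 (mod 23); (18|23)=+1, (6|23)=+1; sign (−1)^1·+1^1·+1^3 = -1.
(a,b)_19: α=0, u≡9; β=-2, v≡18 (mod 19); (9|19)=+1, (18|19)=-1; sign (−1)^0·+1^-2·-1^0 = +1.
(a,b)_7: α=0, u≡5; β=2, v≡6 (mod 7); (5|7)=-1, (6|7)=-1; sign (−1)^0·-1^2·-1^0 = +1.
(a,b)_2: α=7, β=1; u≡7, v≡5 (mod 8); ε(u)ε(v)=1·0, αω(v)=7·1, βω(u)=1·0; sum ≡ 1  ⇒  -1.
(a,b)_∞: sgn(55614)=+, sgn(-278070)=−, so +1.
(a,b)_3: α=3, u≡1; β=7, v≡1 (mod 3); (1|3)=+1, (1|3)=+1; sign (−1)^1·+1^7·+1^3 = -1.
(55614, -278070 / ℚ) ramifies at {2, 3, 13, 23}: a division algebra.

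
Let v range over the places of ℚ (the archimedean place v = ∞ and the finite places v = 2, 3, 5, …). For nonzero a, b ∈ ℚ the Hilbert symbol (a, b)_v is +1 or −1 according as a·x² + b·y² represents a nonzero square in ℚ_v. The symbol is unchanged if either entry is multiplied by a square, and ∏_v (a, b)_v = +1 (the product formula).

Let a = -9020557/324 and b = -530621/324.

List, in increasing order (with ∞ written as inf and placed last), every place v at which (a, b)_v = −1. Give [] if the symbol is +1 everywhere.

[2, inf]

Mod squares: a ≡ -13, b ≡ -221. Check v ∈ {∞, 2, 3, 7, 13, 17}.
v=13: a=13^1·(≡1), b=13^1·(≡10) mod 13; (1|13)=+1, (10|13)=+1; (−1)^{1·1·6}·(+1)^1·(+1)^1 = +1.
v=∞: -13 < 0 and -221 < 0  ⇒  (a,b)_∞ = -1.
v=3: a=3^-4·(≡2), b=3^-4·(≡1) mod 3; (2|3)=-1, (1|3)=+1; (−1)^{-4·-4·1}·(-1)^-4·(+1)^-4 = +1.
v=17: a=17^2·(≡16), b=17^1·(≡16) mod 17; (16|17)=+1, (16|17)=+1; (−1)^{2·1·8}·(+1)^1·(+1)^2 = +1.
v=7: a=7^4·(≡1), b=7^4·(≡5) mod 7; (1|7)=+1, (5|7)=-1; (−1)^{4·4·3}·(+1)^4·(-1)^4 = +1.
v=2: v_2(a)=-2, v_2(b)=-2; units ≡ 3, 3 (mod 8); ε·ε+αω+βω = 1·1+-2·1+-2·1 ≡ 1  ⇒  (a,b)_2 = -1.
|Ram(-13, -221)| = 2, even; anisotropic at {2, ∞}.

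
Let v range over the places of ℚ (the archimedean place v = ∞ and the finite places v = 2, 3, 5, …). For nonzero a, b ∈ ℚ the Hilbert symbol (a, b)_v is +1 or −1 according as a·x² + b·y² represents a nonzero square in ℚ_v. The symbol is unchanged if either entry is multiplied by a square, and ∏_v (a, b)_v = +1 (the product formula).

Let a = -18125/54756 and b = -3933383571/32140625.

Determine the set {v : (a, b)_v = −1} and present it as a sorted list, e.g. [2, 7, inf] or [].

Mod squares: a ≡ -29, b ≡ -5083. Check v ∈ {∞, 2, 3, 5, 11, 13, 17, 23, 29, 31}.
v=17: a=17^0·(≡3), b=17^-1·(≡12) mod 17; (3|17)=-1, (12|17)=-1; (−1)^{0·-1·8}·(-1)^-1·(-1)^0 = -1.
v=31: a=31^0·(≡1), b=31^2·(≡18) mod 31; (1|31)=+1, (18|31)=+1; (−1)^{0·2·15}·(+1)^2·(+1)^0 = +1.
v=2: v_2(a)=-2, v_2(b)=0; units ≡ 3, 5 (mod 8); ε·ε+αω+βω = 1·0+-2·1+0·1 ≡ 0  ⇒  (a,b)_2 = +1.
v=29: a=29^1·(≡25), b=29^0·(≡26) mod 29; (25|29)=+1, (26|29)=-1; (−1)^{1·0·14}·(+1)^0·(-1)^1 = -1.
v=∞: -29 < 0 and -5083 < 0  ⇒  (a,b)_∞ = -1.
v=3: a=3^-4·(≡1), b=3^4·(≡2) mod 3; (1|3)=+1, (2|3)=-1; (−1)^{-4·4·1}·(+1)^4·(-1)^-4 = +1.
v=5: a=5^4·(≡1), b=5^-6·(≡2) mod 5; (1|5)=+1, (2|5)=-1; (−1)^{4·-6·2}·(+1)^-6·(-1)^4 = +1.
v=13: a=13^-2·(≡3), b=13^3·(≡3) mod 13; (3|13)=+1, (3|13)=+1; (−1)^{-2·3·6}·(+1)^3·(+1)^-2 = +1.
v=23: a=23^0·(≡10), b=23^1·(≡9) mod 23; (10|23)=-1, (9|23)=+1; (−1)^{0·1·11}·(-1)^1·(+1)^0 = -1.
v=11: a=11^0·(≡4), b=11^-2·(≡6) mod 11; (4|11)=+1, (6|11)=-1; (−1)^{0·-2·5}·(+1)^-2·(-1)^0 = +1.
Ram(-29, -5083) = {17, 23, 29, ∞}; no ℚ_17-point on the conic.

[17, 23, 29, inf]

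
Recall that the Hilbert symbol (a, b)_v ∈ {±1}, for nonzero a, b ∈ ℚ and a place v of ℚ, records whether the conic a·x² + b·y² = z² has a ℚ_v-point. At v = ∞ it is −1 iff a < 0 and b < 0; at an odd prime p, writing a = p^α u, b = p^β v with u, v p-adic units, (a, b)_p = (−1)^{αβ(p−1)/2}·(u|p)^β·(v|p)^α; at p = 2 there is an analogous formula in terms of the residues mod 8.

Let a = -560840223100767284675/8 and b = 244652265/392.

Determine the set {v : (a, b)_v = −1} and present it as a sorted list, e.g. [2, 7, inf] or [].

[2, 3, 11, 13, 23, 29]

(a, b) ≡ (-278806, 54367170) mod (ℚ^×)²; places V = {2, 3, 5, 7, 11, 13, 19, 23, 29, ∞}.
(a,b)_7: α=2, u≡4; β=-2, v≡4 (mod 7); (4|7)=+1, (4|7)=+1; sign (−1)^0·+1^-2·+1^2 = +1.
(a,b)_23: α=3, u≡5; β=1, v≡15 (mod 23); (5|23)=-1, (15|23)=-1; sign (−1)^1·-1^1·-1^3 = -1.
(a,b)_13: α=2, u≡2; β=1, v≡10 (mod 13); (2|13)=-1, (10|13)=+1; sign (−1)^0·-1^1·+1^2 = -1.
(a,b)_29: α=3, u≡11; β=1, v≡22 (mod 29); (11|29)=-1, (22|29)=+1; sign (−1)^0·-1^1·+1^3 = -1.
(a,b)_∞: sgn(-278806)=−, sgn(54367170)=+, so +1.
(a,b)_19: α=3, u≡18; β=1, v≡16 (mod 19); (18|19)=-1, (16|19)=+1; sign (−1)^1·-1^1·+1^3 = +1.
(a,b)_3: α=0, u≡2; β=3, v≡2 (mod 3); (2|3)=-1, (2|3)=-1; sign (−1)^0·-1^3·-1^0 = -1.
(a,b)_5: α=2, u≡1; β=1, v≡4 (mod 5); (1|5)=+1, (4|5)=+1; sign (−1)^0·+1^1·+1^2 = +1.
(a,b)_11: α=3, u≡9; β=1, v≡4 (mod 11); (9|11)=+1, (4|11)=+1; sign (−1)^1·+1^1·+1^3 = -1.
(a,b)_2: α=-3, β=-3; u≡5, v≡1 (mod 8); ε(u)ε(v)=0·0, αω(v)=-3·0, βω(u)=-3·1; sum ≡ 1  ⇒  -1.
|Ram(-278806, 54367170)| = 6, even; anisotropic at {2, 3, 11, 13, 23, 29}.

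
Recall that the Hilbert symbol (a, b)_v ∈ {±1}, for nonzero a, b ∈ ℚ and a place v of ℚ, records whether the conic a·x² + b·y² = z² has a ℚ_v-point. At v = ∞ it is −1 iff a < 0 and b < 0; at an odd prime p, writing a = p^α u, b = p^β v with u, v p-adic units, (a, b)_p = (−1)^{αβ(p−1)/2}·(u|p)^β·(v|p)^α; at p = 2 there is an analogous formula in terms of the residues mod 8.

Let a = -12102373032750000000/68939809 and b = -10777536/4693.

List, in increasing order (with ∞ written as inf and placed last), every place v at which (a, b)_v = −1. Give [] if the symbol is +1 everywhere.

Mod squares: a ≡ -110, b ≡ -3003. Check v ∈ {∞, 2, 3, 5, 7, 11, 13, 19, 23}.
v=3: a=3^12·(≡1), b=3^7·(≡1) mod 3; (1|3)=+1, (1|3)=+1; (−1)^{12·7·1}·(+1)^7·(+1)^12 = +1.
v=13: a=13^2·(≡7), b=13^-1·(≡1) mod 13; (7|13)=-1, (1|13)=+1; (−1)^{2·-1·6}·(-1)^-1·(+1)^2 = -1.
v=7: a=7^2·(≡1), b=7^1·(≡3) mod 7; (1|7)=+1, (3|7)=-1; (−1)^{2·1·3}·(+1)^1·(-1)^2 = +1.
v=2: v_2(a)=7, v_2(b)=6; units ≡ 1, 5 (mod 8); ε·ε+αω+βω = 0·0+7·1+6·0 ≡ 1  ⇒  (a,b)_2 = -1.
v=5: a=5^9·(≡3), b=5^0·(≡3) mod 5; (3|5)=-1, (3|5)=-1; (−1)^{9·0·2}·(-1)^0·(-1)^9 = -1.
v=11: a=11^1·(≡3), b=11^1·(≡7) mod 11; (3|11)=+1, (7|11)=-1; (−1)^{1·1·5}·(+1)^1·(-1)^1 = +1.
v=∞: -110 < 0 and -3003 < 0  ⇒  (a,b)_∞ = -1.
v=23: a=23^-2·(≡14), b=23^0·(≡11) mod 23; (14|23)=-1, (11|23)=-1; (−1)^{-2·0·11}·(-1)^0·(-1)^-2 = +1.
v=19: a=19^-4·(≡16), b=19^-2·(≡15) mod 19; (16|19)=+1, (15|19)=-1; (−1)^{-4·-2·9}·(+1)^-2·(-1)^-4 = +1.
Ram(-110, -3003) = {2, 5, 13, ∞}; no ℚ_2-point on the conic.

[2, 5, 13, inf]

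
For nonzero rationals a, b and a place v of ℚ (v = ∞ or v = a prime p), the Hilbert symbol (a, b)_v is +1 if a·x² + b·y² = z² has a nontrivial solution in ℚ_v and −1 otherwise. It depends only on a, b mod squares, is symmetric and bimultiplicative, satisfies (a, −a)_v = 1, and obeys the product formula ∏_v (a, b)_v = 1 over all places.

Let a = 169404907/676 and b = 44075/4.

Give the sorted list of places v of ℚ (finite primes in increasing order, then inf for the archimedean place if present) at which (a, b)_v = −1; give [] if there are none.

[2, 37, 41, 53]

(a, b) ≡ (3457243, 1763) mod (ℚ^×)²; places V = {2, 5, 7, 13, 37, 41, 43, 53, ∞}.
(a,b)_37: α=1, u≡2; β=0, v≡2 (mod 37); (2|37)=-1, (2|37)=-1; sign (−1)^0·-1^0·-1^1 = -1.
(a,b)_53: α=1, u≡33; β=0, v≡8 (mod 53); (33|53)=-1, (8|53)=-1; sign (−1)^0·-1^0·-1^1 = -1.
(a,b)_∞: sgn(3457243)=+, sgn(1763)=+, so +1.
(a,b)_13: α=-2, u≡12; β=0, v≡11 (mod 13); (12|13)=+1, (11|13)=-1; sign (−1)^0·+1^0·-1^-2 = +1.
(a,b)_5: α=0, u≡2; β=2, v≡2 (mod 5); (2|5)=-1, (2|5)=-1; sign (−1)^0·-1^2·-1^0 = +1.
(a,b)_2: α=-2, β=-2; u≡3, v≡3 (mod 8); ε(u)ε(v)=1·1, αω(v)=-2·1, βω(u)=-2·1; sum ≡ 1  ⇒  -1.
(a,b)_43: α=1, u≡26; β=1, v≡9 (mod 43); (26|43)=-1, (9|43)=+1; sign (−1)^1·-1^1·+1^1 = +1.
(a,b)_41: α=1, u≡19; β=1, v≡33 (mod 41); (19|41)=-1, (33|41)=+1; sign (−1)^0·-1^1·+1^1 = -1.
(a,b)_7: α=2, u≡5; β=0, v≡6 (mod 7); (5|7)=-1, (6|7)=-1; sign (−1)^0·-1^0·-1^2 = +1.
(3457243, 1763 / ℚ) ramifies at {2, 37, 41, 53}: a division algebra.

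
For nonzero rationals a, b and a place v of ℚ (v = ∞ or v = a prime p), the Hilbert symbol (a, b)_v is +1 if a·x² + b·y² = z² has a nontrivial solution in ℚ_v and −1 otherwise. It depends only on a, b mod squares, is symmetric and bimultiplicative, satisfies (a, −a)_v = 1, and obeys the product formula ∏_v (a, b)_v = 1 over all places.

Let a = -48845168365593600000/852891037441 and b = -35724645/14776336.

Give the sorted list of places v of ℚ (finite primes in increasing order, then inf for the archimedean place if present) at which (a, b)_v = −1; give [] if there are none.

[5, 11, 13, inf]

Mod squares: a ≡ -10010, b ≡ -5. Check v ∈ {∞, 2, 3, 5, 7, 11, 13, 31}.
v=31: a=31^-8·(≡6), b=31^-4·(≡6) mod 31; (6|31)=-1, (6|31)=-1; (−1)^{-8·-4·15}·(-1)^-4·(-1)^-8 = +1.
v=5: a=5^5·(≡3), b=5^1·(≡1) mod 5; (3|5)=-1, (1|5)=+1; (−1)^{5·1·2}·(-1)^1·(+1)^5 = -1.
v=11: a=11^3·(≡1), b=11^2·(≡2) mod 11; (1|11)=+1, (2|11)=-1; (−1)^{3·2·5}·(+1)^2·(-1)^3 = -1.
v=3: a=3^8·(≡1), b=3^10·(≡1) mod 3; (1|3)=+1, (1|3)=+1; (−1)^{8·10·1}·(+1)^10·(+1)^8 = +1.
v=13: a=13^1·(≡3), b=13^0·(≡6) mod 13; (3|13)=+1, (6|13)=-1; (−1)^{1·0·6}·(+1)^0·(-1)^1 = -1.
v=∞: -10010 < 0 and -5 < 0  ⇒  (a,b)_∞ = -1.
v=7: a=7^5·(≡6), b=7^0·(≡2) mod 7; (6|7)=-1, (2|7)=+1; (−1)^{5·0·3}·(-1)^0·(+1)^5 = +1.
v=2: v_2(a)=13, v_2(b)=-4; units ≡ 3, 3 (mod 8); ε·ε+αω+βω = 1·1+13·1+-4·1 ≡ 0  ⇒  (a,b)_2 = +1.
|Ram(-10010, -5)| = 4, even; anisotropic at {5, 11, 13, ∞}.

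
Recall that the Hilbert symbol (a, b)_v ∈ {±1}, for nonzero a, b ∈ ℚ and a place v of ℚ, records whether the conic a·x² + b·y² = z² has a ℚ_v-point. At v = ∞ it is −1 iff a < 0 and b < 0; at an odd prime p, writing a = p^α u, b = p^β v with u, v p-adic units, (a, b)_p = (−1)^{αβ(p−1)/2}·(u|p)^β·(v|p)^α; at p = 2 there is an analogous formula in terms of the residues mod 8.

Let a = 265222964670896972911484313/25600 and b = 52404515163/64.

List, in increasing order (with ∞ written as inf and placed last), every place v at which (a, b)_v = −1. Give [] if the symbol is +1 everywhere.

[7, 11, 19, 23]

(a, b) ≡ (96577, 646969323) mod (ℚ^×)²; places V = {2, 3, 5, 7, 11, 13, 17, 19, 23, 29, ∞}.
(a,b)_7: α=2, u≡6; β=1, v≡2 (mod 7); (6|7)=-1, (2|7)=+1; sign (−1)^0·-1^1·+1^2 = -1.
(a,b)_17: α=3, u≡5; β=1, v≡3 (mod 17); (5|17)=-1, (3|17)=-1; sign (−1)^0·-1^1·-1^3 = +1.
(a,b)_19: α=3, u≡15; β=1, v≡8 (mod 19); (15|19)=-1, (8|19)=-1; sign (−1)^1·-1^1·-1^3 = -1.
(a,b)_13: α=3, u≡7; β=1, v≡6 (mod 13); (7|13)=-1, (6|13)=-1; sign (−1)^0·-1^1·-1^3 = +1.
(a,b)_23: α=3, u≡16; β=1, v≡6 (mod 23); (16|23)=+1, (6|23)=+1; sign (−1)^1·+1^1·+1^3 = -1.
(a,b)_29: α=2, u≡5; β=1, v≡7 (mod 29); (5|29)=+1, (7|29)=+1; sign (−1)^0·+1^1·+1^2 = +1.
(a,b)_3: α=10, u≡1; β=5, v≡1 (mod 3); (1|3)=+1, (1|3)=+1; sign (−1)^0·+1^5·+1^10 = +1.
(a,b)_5: α=-2, u≡2; β=0, v≡2 (mod 5); (2|5)=-1, (2|5)=-1; sign (−1)^0·-1^0·-1^-2 = +1.
(a,b)_∞: sgn(96577)=+, sgn(646969323)=+, so +1.
(a,b)_2: α=-10, β=-6; u≡1, v≡3 (mod 8); ε(u)ε(v)=0·1, αω(v)=-10·1, βω(u)=-6·0; sum ≡ 0  ⇒  +1.
(a,b)_11: α=2, u≡6; β=1, v≡2 (mod 11); (6|11)=-1, (2|11)=-1; sign (−1)^0·-1^1·-1^2 = -1.
(96577, 646969323 / ℚ) ramifies at {7, 11, 19, 23}: a division algebra.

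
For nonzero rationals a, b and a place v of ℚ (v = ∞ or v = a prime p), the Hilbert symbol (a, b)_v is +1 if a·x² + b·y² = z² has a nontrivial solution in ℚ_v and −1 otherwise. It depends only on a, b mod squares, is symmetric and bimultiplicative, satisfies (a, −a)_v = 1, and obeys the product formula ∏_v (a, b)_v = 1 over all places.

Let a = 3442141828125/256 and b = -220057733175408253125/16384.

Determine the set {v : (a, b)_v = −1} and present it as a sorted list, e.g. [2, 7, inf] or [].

(a, b) ≡ (133, -5005) mod (ℚ^×)²; places V = {2, 3, 5, 7, 11, 13, 19, ∞}.
(a,b)_∞: sgn(133)=+, sgn(-5005)=−, so +1.
(a,b)_19: α=1, u≡1; β=2, v≡16 (mod 19); (1|19)=+1, (16|19)=+1; sign (−1)^0·+1^2·+1^1 = +1.
(a,b)_5: α=6, u≡2; β=5, v≡1 (mod 5); (2|5)=-1, (1|5)=+1; sign (−1)^0·-1^5·+1^6 = -1.
(a,b)_11: α=2, u≡1; β=3, v≡2 (mod 11); (1|11)=+1, (2|11)=-1; sign (−1)^0·+1^3·-1^2 = +1.
(a,b)_7: α=1, u≡3; β=7, v≡5 (mod 7); (3|7)=-1, (5|7)=-1; sign (−1)^1·-1^7·-1^1 = -1.
(a,b)_2: α=-8, β=-14; u≡5, v≡3 (mod 8); ε(u)ε(v)=0·1, αω(v)=-8·1, βω(u)=-14·1; sum ≡ 0  ⇒  +1.
(a,b)_13: α=2, u≡9; β=3, v≡6 (mod 13); (9|13)=+1, (6|13)=-1; sign (−1)^0·+1^3·-1^2 = +1.
(a,b)_3: α=4, u≡1; β=4, v≡2 (mod 3); (1|3)=+1, (2|3)=-1; sign (−1)^0·+1^4·-1^4 = +1.
(133, -5005 / ℚ) ramifies at {5, 7}: a division algebra.

[5, 7]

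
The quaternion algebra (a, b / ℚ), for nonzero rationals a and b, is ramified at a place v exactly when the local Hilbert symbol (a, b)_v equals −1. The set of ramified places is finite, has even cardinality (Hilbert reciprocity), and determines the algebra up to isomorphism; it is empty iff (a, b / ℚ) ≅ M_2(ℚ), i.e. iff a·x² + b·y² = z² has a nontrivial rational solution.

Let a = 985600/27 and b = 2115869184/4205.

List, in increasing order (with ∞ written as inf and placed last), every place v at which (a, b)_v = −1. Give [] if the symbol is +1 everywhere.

Mod squares: a ≡ 462, b ≡ 27170. Check v ∈ {∞, 2, 3, 5, 7, 11, 13, 19, 29}.
v=∞: 462 > 0 and 27170 > 0  ⇒  (a,b)_∞ = +1.
v=13: a=13^0·(≡5), b=13^3·(≡1) mod 13; (5|13)=-1, (1|13)=+1; (−1)^{0·3·6}·(-1)^3·(+1)^0 = -1.
v=19: a=19^0·(≡4), b=19^1·(≡11) mod 19; (4|19)=+1, (11|19)=+1; (−1)^{0·1·9}·(+1)^1·(+1)^0 = +1.
v=7: a=7^1·(≡5), b=7^0·(≡6) mod 7; (5|7)=-1, (6|7)=-1; (−1)^{1·0·3}·(-1)^0·(-1)^1 = -1.
v=3: a=3^-3·(≡1), b=3^2·(≡2) mod 3; (1|3)=+1, (2|3)=-1; (−1)^{-3·2·1}·(+1)^2·(-1)^-3 = -1.
v=11: a=11^1·(≡1), b=11^1·(≡8) mod 11; (1|11)=+1, (8|11)=-1; (−1)^{1·1·5}·(+1)^1·(-1)^1 = +1.
v=5: a=5^2·(≡2), b=5^-1·(≡4) mod 5; (2|5)=-1, (4|5)=+1; (−1)^{2·-1·2}·(-1)^-1·(+1)^2 = -1.
v=2: v_2(a)=9, v_2(b)=9; units ≡ 7, 1 (mod 8); ε·ε+αω+βω = 1·0+9·0+9·0 ≡ 0  ⇒  (a,b)_2 = +1.
v=29: a=29^0·(≡26), b=29^-2·(≡2) mod 29; (26|29)=-1, (2|29)=-1; (−1)^{0·-2·14}·(-1)^-2·(-1)^0 = +1.
|Ram(462, 27170)| = 4, even; anisotropic at {3, 5, 7, 13}.

[3, 5, 7, 13]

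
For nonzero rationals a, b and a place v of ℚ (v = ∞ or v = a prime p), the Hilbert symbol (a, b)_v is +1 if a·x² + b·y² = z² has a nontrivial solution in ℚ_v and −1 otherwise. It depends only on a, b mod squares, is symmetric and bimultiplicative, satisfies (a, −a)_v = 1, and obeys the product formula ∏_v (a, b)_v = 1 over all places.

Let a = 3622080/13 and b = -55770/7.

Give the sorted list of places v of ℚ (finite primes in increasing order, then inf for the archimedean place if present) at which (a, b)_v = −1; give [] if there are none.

[3, 7]

(a, b) ≡ (15015, -2310) mod (ℚ^×)²; places V = {2, 3, 5, 7, 11, 13, ∞}.
(a,b)_7: α=3, u≡3; β=-1, v≡6 (mod 7); (3|7)=-1, (6|7)=-1; sign (−1)^1·-1^-1·-1^3 = -1.
(a,b)_5: α=1, u≡2; β=1, v≡3 (mod 5); (2|5)=-1, (3|5)=-1; sign (−1)^0·-1^1·-1^1 = +1.
(a,b)_∞: sgn(15015)=+, sgn(-2310)=−, so +1.
(a,b)_3: α=1, u≡1; β=1, v≡1 (mod 3); (1|3)=+1, (1|3)=+1; sign (−1)^1·+1^1·+1^1 = -1.
(a,b)_11: α=1, u≡3; β=1, v≡8 (mod 11); (3|11)=+1, (8|11)=-1; sign (−1)^1·+1^1·-1^1 = +1.
(a,b)_13: α=-1, u≡7; β=2, v≡3 (mod 13); (7|13)=-1, (3|13)=+1; sign (−1)^0·-1^2·+1^-1 = +1.
(a,b)_2: α=6, β=1; u≡7, v≡5 (mod 8); ε(u)ε(v)=1·0, αω(v)=6·1, βω(u)=1·0; sum ≡ 0  ⇒  +1.
Ram(15015, -2310) = {3, 7}; no ℚ_3-point on the conic.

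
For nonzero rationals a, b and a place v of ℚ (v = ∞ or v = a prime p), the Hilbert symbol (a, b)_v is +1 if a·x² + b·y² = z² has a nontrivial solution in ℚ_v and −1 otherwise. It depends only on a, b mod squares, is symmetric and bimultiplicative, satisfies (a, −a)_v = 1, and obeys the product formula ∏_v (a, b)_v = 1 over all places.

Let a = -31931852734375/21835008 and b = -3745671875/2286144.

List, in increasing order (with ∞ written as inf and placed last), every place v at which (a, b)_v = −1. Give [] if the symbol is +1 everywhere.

[11, 19, 31, inf]

(a, b) ≡ (-9139, -239723) mod (ℚ^×)²; places V = {2, 3, 5, 7, 11, 13, 19, 31, 37, ∞}.
(a,b)_13: α=-1, u≡10; β=0, v≡1 (mod 13); (10|13)=+1, (1|13)=+1; sign (−1)^0·+1^0·+1^-1 = +1.
(a,b)_31: α=2, u≡29; β=1, v≡13 (mod 31); (29|31)=-1, (13|31)=-1; sign (−1)^0·-1^1·-1^2 = -1.
(a,b)_∞: sgn(-9139)=−, sgn(-239723)=−, so -1.
(a,b)_37: α=1, u≡9; β=1, v≡16 (mod 37); (9|37)=+1, (16|37)=+1; sign (−1)^0·+1^1·+1^1 = +1.
(a,b)_3: α=-8, u≡2; β=-6, v≡1 (mod 3); (2|3)=-1, (1|3)=+1; sign (−1)^0·-1^-6·+1^-8 = +1.
(a,b)_19: α=1, u≡15; β=1, v≡18 (mod 19); (15|19)=-1, (18|19)=-1; sign (−1)^1·-1^1·-1^1 = -1.
(a,b)_7: α=0, u≡6; β=-2, v≡6 (mod 7); (6|7)=-1, (6|7)=-1; sign (−1)^0·-1^-2·-1^0 = +1.
(a,b)_5: α=8, u≡4; β=6, v≡3 (mod 5); (4|5)=+1, (3|5)=-1; sign (−1)^0·+1^6·-1^8 = +1.
(a,b)_11: α=2, u≡2; β=1, v≡4 (mod 11); (2|11)=-1, (4|11)=+1; sign (−1)^0·-1^1·+1^2 = -1.
(a,b)_2: α=-8, β=-6; u≡5, v≡5 (mod 8); ε(u)ε(v)=0·0, αω(v)=-8·1, βω(u)=-6·1; sum ≡ 0  ⇒  +1.
|Ram(-9139, -239723)| = 4, even; anisotropic at {11, 19, 31, ∞}.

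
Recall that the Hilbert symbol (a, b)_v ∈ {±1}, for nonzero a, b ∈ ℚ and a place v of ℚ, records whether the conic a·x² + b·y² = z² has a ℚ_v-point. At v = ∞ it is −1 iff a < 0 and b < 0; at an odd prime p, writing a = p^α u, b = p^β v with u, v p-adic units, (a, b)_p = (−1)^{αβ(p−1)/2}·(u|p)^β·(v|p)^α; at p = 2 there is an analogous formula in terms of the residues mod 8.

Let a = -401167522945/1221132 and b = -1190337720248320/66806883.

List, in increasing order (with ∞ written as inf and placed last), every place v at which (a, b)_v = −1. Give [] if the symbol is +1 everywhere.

[2, 3, 17, 19, 23, inf]

Mod squares: a ≡ -33915, b ≡ -82110. Check v ∈ {∞, 2, 3, 5, 7, 11, 13, 17, 19, 23, 29, 37}.
v=17: a=17^1·(≡11), b=17^1·(≡16) mod 17; (11|17)=-1, (16|17)=+1; (−1)^{1·1·8}·(-1)^1·(+1)^1 = -1.
v=11: a=11^-2·(≡4), b=11^-4·(≡3) mod 11; (4|11)=+1, (3|11)=+1; (−1)^{-2·-4·5}·(+1)^-4·(+1)^-2 = +1.
v=13: a=13^0·(≡2), b=13^-2·(≡2) mod 13; (2|13)=-1, (2|13)=-1; (−1)^{0·-2·6}·(-1)^-2·(-1)^0 = +1.
v=∞: -33915 < 0 and -82110 < 0  ⇒  (a,b)_∞ = -1.
v=23: a=23^2·(≡19), b=23^1·(≡4) mod 23; (19|23)=-1, (4|23)=+1; (−1)^{2·1·11}·(-1)^1·(+1)^2 = -1.
v=2: v_2(a)=-2, v_2(b)=11; units ≡ 5, 1 (mod 8); ε·ε+αω+βω = 0·0+-2·0+11·1 ≡ 1  ⇒  (a,b)_2 = -1.
v=19: a=19^1·(≡4), b=19^2·(≡15) mod 19; (4|19)=+1, (15|19)=-1; (−1)^{1·2·9}·(+1)^2·(-1)^1 = -1.
v=5: a=5^1·(≡3), b=5^1·(≡2) mod 5; (3|5)=-1, (2|5)=-1; (−1)^{1·1·2}·(-1)^1·(-1)^1 = +1.
v=7: a=7^3·(≡6), b=7^7·(≡1) mod 7; (6|7)=-1, (1|7)=+1; (−1)^{3·7·3}·(-1)^7·(+1)^3 = +1.
v=29: a=29^-2·(≡12), b=29^0·(≡18) mod 29; (12|29)=-1, (18|29)=-1; (−1)^{-2·0·14}·(-1)^0·(-1)^-2 = +1.
v=3: a=3^-1·(≡2), b=3^-3·(≡2) mod 3; (2|3)=-1, (2|3)=-1; (−1)^{-1·-3·1}·(-1)^-3·(-1)^-1 = -1.
v=37: a=37^2·(≡17), b=37^0·(≡16) mod 37; (17|37)=-1, (16|37)=+1; (−1)^{2·0·18}·(-1)^0·(+1)^2 = +1.
|Ram(-33915, -82110)| = 6, even; anisotropic at {2, 3, 17, 19, 23, ∞}.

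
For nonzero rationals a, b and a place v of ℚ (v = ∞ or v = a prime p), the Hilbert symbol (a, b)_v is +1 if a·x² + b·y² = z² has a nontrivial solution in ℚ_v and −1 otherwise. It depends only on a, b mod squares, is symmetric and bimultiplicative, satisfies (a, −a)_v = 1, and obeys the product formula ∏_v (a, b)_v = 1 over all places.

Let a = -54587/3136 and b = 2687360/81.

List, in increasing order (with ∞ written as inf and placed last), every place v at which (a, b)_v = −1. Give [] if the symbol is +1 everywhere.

[2, 5, 13, 17]

Mod squares: a ≡ -323, b ≡ 41990. Check v ∈ {∞, 2, 3, 5, 7, 13, 17, 19}.
v=13: a=13^2·(≡5), b=13^1·(≡11) mod 13; (5|13)=-1, (11|13)=-1; (−1)^{2·1·6}·(-1)^1·(-1)^2 = -1.
v=7: a=7^-2·(≡6), b=7^0·(≡1) mod 7; (6|7)=-1, (1|7)=+1; (−1)^{-2·0·3}·(-1)^0·(+1)^-2 = +1.
v=∞: -323 < 0 and 41990 > 0  ⇒  (a,b)_∞ = +1.
v=3: a=3^0·(≡1), b=3^-4·(≡2) mod 3; (1|3)=+1, (2|3)=-1; (−1)^{0·-4·1}·(+1)^-4·(-1)^0 = +1.
v=19: a=19^1·(≡15), b=19^1·(≡16) mod 19; (15|19)=-1, (16|19)=+1; (−1)^{1·1·9}·(-1)^1·(+1)^1 = +1.
v=5: a=5^0·(≡3), b=5^1·(≡2) mod 5; (3|5)=-1, (2|5)=-1; (−1)^{0·1·2}·(-1)^1·(-1)^0 = -1.
v=2: v_2(a)=-6, v_2(b)=7; units ≡ 5, 3 (mod 8); ε·ε+αω+βω = 0·1+-6·1+7·1 ≡ 1  ⇒  (a,b)_2 = -1.
v=17: a=17^1·(≡13), b=17^1·(≡5) mod 17; (13|17)=+1, (5|17)=-1; (−1)^{1·1·8}·(+1)^1·(-1)^1 = -1.
Ram(-323, 41990) = {2, 5, 13, 17}; no ℚ_2-point on the conic.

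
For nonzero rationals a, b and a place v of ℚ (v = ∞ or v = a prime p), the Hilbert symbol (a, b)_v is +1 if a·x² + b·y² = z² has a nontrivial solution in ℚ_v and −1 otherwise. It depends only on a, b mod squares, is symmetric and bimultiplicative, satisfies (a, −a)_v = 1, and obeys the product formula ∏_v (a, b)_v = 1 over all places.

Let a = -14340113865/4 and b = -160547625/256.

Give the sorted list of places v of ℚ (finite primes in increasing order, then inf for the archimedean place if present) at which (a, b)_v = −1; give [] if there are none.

Mod squares: a ≡ -38665, b ≡ -713545. Check v ∈ {∞, 2, 3, 5, 7, 11, 19, 29, 37}.
v=2: v_2(a)=-2, v_2(b)=-8; units ≡ 7, 7 (mod 8); ε·ε+αω+βω = 1·1+-2·0+-8·0 ≡ 1  ⇒  (a,b)_2 = -1.
v=5: a=5^1·(≡3), b=5^3·(≡4) mod 5; (3|5)=-1, (4|5)=+1; (−1)^{1·3·2}·(-1)^3·(+1)^1 = -1.
v=19: a=19^1·(≡9), b=19^1·(≡10) mod 19; (9|19)=+1, (10|19)=-1; (−1)^{1·1·9}·(+1)^1·(-1)^1 = +1.
v=3: a=3^2·(≡2), b=3^2·(≡2) mod 3; (2|3)=-1, (2|3)=-1; (−1)^{2·2·1}·(-1)^2·(-1)^2 = +1.
v=37: a=37^1·(≡25), b=37^1·(≡8) mod 37; (25|37)=+1, (8|37)=-1; (−1)^{1·1·18}·(+1)^1·(-1)^1 = -1.
v=7: a=7^2·(≡5), b=7^1·(≡5) mod 7; (5|7)=-1, (5|7)=-1; (−1)^{2·1·3}·(-1)^1·(-1)^2 = -1.
v=29: a=29^2·(≡17), b=29^1·(≡5) mod 29; (17|29)=-1, (5|29)=+1; (−1)^{2·1·14}·(-1)^1·(+1)^2 = -1.
v=∞: -38665 < 0 and -713545 < 0  ⇒  (a,b)_∞ = -1.
v=11: a=11^1·(≡9), b=11^0·(≡5) mod 11; (9|11)=+1, (5|11)=+1; (−1)^{1·0·5}·(+1)^0·(+1)^1 = +1.
(-38665, -713545 / ℚ) ramifies at {2, 5, 7, 29, 37, ∞}: a division algebra.

[2, 5, 7, 29, 37, inf]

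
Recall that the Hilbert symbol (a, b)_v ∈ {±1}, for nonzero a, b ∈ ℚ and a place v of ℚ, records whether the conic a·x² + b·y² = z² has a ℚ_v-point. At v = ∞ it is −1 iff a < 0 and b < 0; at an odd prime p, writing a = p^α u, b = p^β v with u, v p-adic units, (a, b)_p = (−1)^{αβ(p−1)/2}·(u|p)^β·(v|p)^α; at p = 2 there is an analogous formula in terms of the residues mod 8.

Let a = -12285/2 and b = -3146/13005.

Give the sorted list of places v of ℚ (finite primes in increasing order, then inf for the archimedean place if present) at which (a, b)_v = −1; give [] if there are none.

[3, 7, 13, inf]

Mod squares: a ≡ -2730, b ≡ -130. Check v ∈ {∞, 2, 3, 5, 7, 11, 13, 17}.
v=7: a=7^1·(≡1), b=7^0·(≡3) mod 7; (1|7)=+1, (3|7)=-1; (−1)^{1·0·3}·(+1)^0·(-1)^1 = -1.
v=∞: -2730 < 0 and -130 < 0  ⇒  (a,b)_∞ = -1.
v=17: a=17^0·(≡3), b=17^-2·(≡3) mod 17; (3|17)=-1, (3|17)=-1; (−1)^{0·-2·8}·(-1)^-2·(-1)^0 = +1.
v=13: a=13^1·(≡2), b=13^1·(≡1) mod 13; (2|13)=-1, (1|13)=+1; (−1)^{1·1·6}·(-1)^1·(+1)^1 = -1.
v=3: a=3^3·(≡2), b=3^-2·(≡2) mod 3; (2|3)=-1, (2|3)=-1; (−1)^{3·-2·1}·(-1)^-2·(-1)^3 = -1.
v=11: a=11^0·(≡1), b=11^2·(≡6) mod 11; (1|11)=+1, (6|11)=-1; (−1)^{0·2·5}·(+1)^2·(-1)^0 = +1.
v=5: a=5^1·(≡4), b=5^-1·(≡4) mod 5; (4|5)=+1, (4|5)=+1; (−1)^{1·-1·2}·(+1)^-1·(+1)^1 = +1.
v=2: v_2(a)=-1, v_2(b)=1; units ≡ 3, 7 (mod 8); ε·ε+αω+βω = 1·1+-1·0+1·1 ≡ 0  ⇒  (a,b)_2 = +1.
|Ram(-2730, -130)| = 4, even; anisotropic at {3, 7, 13, ∞}.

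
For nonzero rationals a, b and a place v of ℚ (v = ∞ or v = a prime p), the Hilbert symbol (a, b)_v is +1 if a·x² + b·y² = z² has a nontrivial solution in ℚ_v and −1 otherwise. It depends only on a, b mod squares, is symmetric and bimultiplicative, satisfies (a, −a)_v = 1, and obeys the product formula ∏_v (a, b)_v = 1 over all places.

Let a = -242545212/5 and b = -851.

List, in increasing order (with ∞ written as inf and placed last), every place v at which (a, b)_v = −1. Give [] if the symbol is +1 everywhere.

[7, 13, 23, 29, 37, inf]

(a, b) ≡ (-33686835, -851) mod (ℚ^×)²; places V = {2, 3, 5, 7, 13, 23, 29, 37, ∞}.
(a,b)_2: α=2, β=0; u≡5, v≡5 (mod 8); ε(u)ε(v)=0·0, αω(v)=2·1, βω(u)=0·1; sum ≡ 0  ⇒  +1.
(a,b)_∞: sgn(-33686835)=−, sgn(-851)=−, so -1.
(a,b)_23: α=1, u≡2; β=1, v≡9 (mod 23); (2|23)=+1, (9|23)=+1; sign (−1)^1·+1^1·+1^1 = -1.
(a,b)_37: α=1, u≡25; β=1, v≡14 (mod 37); (25|37)=+1, (14|37)=-1; sign (−1)^0·+1^1·-1^1 = -1.
(a,b)_29: α=1, u≡6; β=0, v≡19 (mod 29); (6|29)=+1, (19|29)=-1; sign (−1)^0·+1^0·-1^1 = -1.
(a,b)_13: α=1, u≡11; β=0, v≡7 (mod 13); (11|13)=-1, (7|13)=-1; sign (−1)^0·-1^0·-1^1 = -1.
(a,b)_7: α=1, u≡1; β=0, v≡3 (mod 7); (1|7)=+1, (3|7)=-1; sign (−1)^0·+1^0·-1^1 = -1.
(a,b)_3: α=3, u≡1; β=0, v≡1 (mod 3); (1|3)=+1, (1|3)=+1; sign (−1)^0·+1^0·+1^3 = +1.
(a,b)_5: α=-1, u≡3; β=0, v≡4 (mod 5); (3|5)=-1, (4|5)=+1; sign (−1)^0·-1^0·+1^-1 = +1.
|Ram(-33686835, -851)| = 6, even; anisotropic at {7, 13, 23, 29, 37, ∞}.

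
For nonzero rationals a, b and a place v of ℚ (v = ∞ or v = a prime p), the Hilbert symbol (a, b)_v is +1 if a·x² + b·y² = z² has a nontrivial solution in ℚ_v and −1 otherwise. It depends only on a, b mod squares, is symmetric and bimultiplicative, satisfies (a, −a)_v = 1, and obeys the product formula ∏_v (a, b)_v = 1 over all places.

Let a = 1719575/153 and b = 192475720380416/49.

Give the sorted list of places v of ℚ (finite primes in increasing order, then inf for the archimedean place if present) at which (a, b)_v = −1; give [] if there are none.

Mod squares: a ≡ 6919, b ≡ 283679. Check v ∈ {∞, 2, 3, 5, 7, 11, 13, 17, 37, 41}.
v=3: a=3^-2·(≡1), b=3^0·(≡2) mod 3; (1|3)=+1, (2|3)=-1; (−1)^{-2·0·1}·(+1)^0·(-1)^-2 = +1.
v=41: a=41^0·(≡8), b=41^1·(≡4) mod 41; (8|41)=+1, (4|41)=+1; (−1)^{0·1·20}·(+1)^1·(+1)^0 = +1.
v=11: a=11^1·(≡7), b=11^3·(≡9) mod 11; (7|11)=-1, (9|11)=+1; (−1)^{1·3·5}·(-1)^3·(+1)^1 = +1.
v=17: a=17^-1·(≡16), b=17^1·(≡5) mod 17; (16|17)=+1, (5|17)=-1; (−1)^{-1·1·8}·(+1)^1·(-1)^-1 = -1.
v=2: v_2(a)=0, v_2(b)=12; units ≡ 7, 7 (mod 8); ε·ε+αω+βω = 1·1+0·0+12·0 ≡ 1  ⇒  (a,b)_2 = -1.
v=13: a=13^2·(≡10), b=13^0·(≡7) mod 13; (10|13)=+1, (7|13)=-1; (−1)^{2·0·6}·(+1)^0·(-1)^2 = +1.
v=7: a=7^0·(≡3), b=7^-2·(≡4) mod 7; (3|7)=-1, (4|7)=+1; (−1)^{0·-2·3}·(-1)^-2·(+1)^0 = +1.
v=5: a=5^2·(≡1), b=5^0·(≡4) mod 5; (1|5)=+1, (4|5)=+1; (−1)^{2·0·2}·(+1)^0·(+1)^2 = +1.
v=∞: 6919 > 0 and 283679 > 0  ⇒  (a,b)_∞ = +1.
v=37: a=37^1·(≡8), b=37^3·(≡13) mod 37; (8|37)=-1, (13|37)=-1; (−1)^{1·3·18}·(-1)^3·(-1)^1 = +1.
|Ram(6919, 283679)| = 2, even; anisotropic at {2, 17}.

[2, 17]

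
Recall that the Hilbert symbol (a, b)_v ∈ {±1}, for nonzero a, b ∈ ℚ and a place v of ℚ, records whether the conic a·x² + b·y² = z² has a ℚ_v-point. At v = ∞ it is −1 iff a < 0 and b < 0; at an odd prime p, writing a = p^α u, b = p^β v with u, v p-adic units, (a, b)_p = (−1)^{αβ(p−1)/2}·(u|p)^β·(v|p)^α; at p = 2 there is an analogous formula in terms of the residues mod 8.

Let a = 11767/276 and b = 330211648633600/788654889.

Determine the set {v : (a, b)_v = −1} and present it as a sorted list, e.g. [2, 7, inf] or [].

[2, 7, 19, 23]

(a, b) ≡ (483, 19) mod (ℚ^×)²; places V = {2, 3, 5, 7, 11, 19, 23, 31, 37, 41, ∞}.
(a,b)_5: α=0, u≡2; β=2, v≡1 (mod 5); (2|5)=-1, (1|5)=+1; sign (−1)^0·-1^2·+1^0 = +1.
(a,b)_11: α=0, u≡8; β=-2, v≡8 (mod 11); (8|11)=-1, (8|11)=-1; sign (−1)^0·-1^-2·-1^0 = +1.
(a,b)_37: α=0, u≡24; β=-2, v≡31 (mod 37); (24|37)=-1, (31|37)=-1; sign (−1)^0·-1^-2·-1^0 = +1.
(a,b)_∞: sgn(483)=+, sgn(19)=+, so +1.
(a,b)_31: α=0, u≡25; β=2, v≡5 (mod 31); (25|31)=+1, (5|31)=+1; sign (−1)^0·+1^2·+1^0 = +1.
(a,b)_41: α=2, u≡18; β=4, v≡14 (mod 41); (18|41)=+1, (14|41)=-1; sign (−1)^0·+1^4·-1^2 = +1.
(a,b)_19: α=0, u≡12; β=1, v≡6 (mod 19); (12|19)=-1, (6|19)=+1; sign (−1)^0·-1^1·+1^0 = -1.
(a,b)_7: α=1, u≡5; β=0, v≡6 (mod 7); (5|7)=-1, (6|7)=-1; sign (−1)^0·-1^0·-1^1 = -1.
(a,b)_23: α=-1, u≡5; β=-2, v≡5 (mod 23); (5|23)=-1, (5|23)=-1; sign (−1)^0·-1^-2·-1^-1 = -1.
(a,b)_2: α=-2, β=8; u≡3, v≡3 (mod 8); ε(u)ε(v)=1·1, αω(v)=-2·1, βω(u)=8·1; sum ≡ 1  ⇒  -1.
(a,b)_3: α=-1, u≡2; β=-2, v≡1 (mod 3); (2|3)=-1, (1|3)=+1; sign (−1)^0·-1^-2·+1^-1 = +1.
|Ram(483, 19)| = 4, even; anisotropic at {2, 7, 19, 23}.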